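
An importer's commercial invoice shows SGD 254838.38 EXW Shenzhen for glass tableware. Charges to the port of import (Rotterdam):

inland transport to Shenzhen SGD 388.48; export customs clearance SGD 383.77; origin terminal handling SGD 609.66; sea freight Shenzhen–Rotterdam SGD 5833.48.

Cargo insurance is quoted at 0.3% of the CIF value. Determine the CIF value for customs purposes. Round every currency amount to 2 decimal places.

Let C be the CIF value. C = EXW price + pre-shipment costs + freight + 0.3% × C
C − 0.3% × C = 254838.38 + 388.48 + 383.77 + 609.66 + 5833.48
0.997 × C = 262053.77
C = 262053.77 / 0.997 = 262842.30
Insurance premium = 0.3% × 262842.30 = 788.53

CIF value: SGD 262842.30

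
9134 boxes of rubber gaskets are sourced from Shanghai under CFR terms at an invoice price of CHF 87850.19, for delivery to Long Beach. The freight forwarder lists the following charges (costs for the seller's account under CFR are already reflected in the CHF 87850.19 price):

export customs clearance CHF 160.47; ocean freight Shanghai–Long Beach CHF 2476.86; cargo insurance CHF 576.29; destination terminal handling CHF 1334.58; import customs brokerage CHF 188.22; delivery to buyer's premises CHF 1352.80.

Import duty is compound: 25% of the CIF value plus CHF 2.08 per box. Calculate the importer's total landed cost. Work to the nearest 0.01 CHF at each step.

CFR: the seller pays costs through ocean freight to the destination port, but not insurance.
Already in the invoice (seller's account under CFR): export clearance, freight — exclude.
CIF value = CFR price + insurance = 87850.19 + 576.29 = 88426.48
Ad valorem component: 88426.48 × 25% = 22106.62
Specific component: 9134 × 2.08 = 18998.72
Import duty = 22106.62 + 18998.72 = 41105.34
Buyer bears: insurance 576.29 + destination terminal 1334.58 + brokerage 188.22 + delivery 1352.80 + duty 41105.34 = 44557.23
Landed cost = invoice 87850.19 + 44557.23 = 132407.42

Total landed cost: CHF 132407.42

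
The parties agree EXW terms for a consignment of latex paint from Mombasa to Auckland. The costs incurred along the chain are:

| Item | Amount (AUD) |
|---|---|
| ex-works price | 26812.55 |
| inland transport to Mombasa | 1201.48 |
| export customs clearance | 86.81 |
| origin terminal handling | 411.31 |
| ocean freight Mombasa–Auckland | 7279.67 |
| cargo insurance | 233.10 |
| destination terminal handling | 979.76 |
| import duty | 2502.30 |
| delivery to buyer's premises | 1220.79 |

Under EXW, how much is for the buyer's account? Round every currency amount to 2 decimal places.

EXW: the seller makes goods available at their premises; the buyer bears all onward costs.
Seller's account: goods 26812.55 = 26812.55
Buyer's account: inland to port 1201.48 + export clearance 86.81 + origin terminal 411.31 + freight 7279.67 + insurance 233.10 + destination terminal 979.76 + duty 2502.30 + delivery 1220.79 = 13915.22

Buyer's account: AUD 13915.22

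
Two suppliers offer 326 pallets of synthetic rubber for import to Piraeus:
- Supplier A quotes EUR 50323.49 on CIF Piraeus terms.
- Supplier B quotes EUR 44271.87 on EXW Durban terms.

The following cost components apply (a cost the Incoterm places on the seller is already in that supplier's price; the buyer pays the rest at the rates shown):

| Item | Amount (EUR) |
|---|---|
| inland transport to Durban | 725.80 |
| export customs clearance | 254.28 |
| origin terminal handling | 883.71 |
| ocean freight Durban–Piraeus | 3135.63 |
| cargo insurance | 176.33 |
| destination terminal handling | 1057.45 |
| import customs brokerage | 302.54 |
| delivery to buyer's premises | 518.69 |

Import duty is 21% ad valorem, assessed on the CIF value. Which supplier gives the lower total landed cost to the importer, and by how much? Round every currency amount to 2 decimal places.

Supplier B is cheaper by EUR 1059.80

Supplier A (CIF):
The CIF price already equals the CIF value: 50323.49
Import duty = 50323.49 × 21% = 10567.93
Buyer bears (A): 1057.45 + 302.54 + 518.69 = 1878.68
Landed cost (A) = invoice 50323.49 + 1878.68 + duty 10567.93 = 62770.10
Supplier B (EXW):
CIF value = EXW price + inland to port + export clearance + origin terminal + freight + insurance = 44271.87 + 725.80 + 254.28 + 883.71 + 3135.63 + 176.33 = 49447.62
Import duty = 49447.62 × 21% = 10384.00
Buyer bears (B): 725.80 + 254.28 + 883.71 + 3135.63 + 176.33 + 1057.45 + 302.54 + 518.69 = 7054.43
Landed cost (B) = invoice 44271.87 + 7054.43 + duty 10384.00 = 61710.30
Difference = |62770.10 − 61710.30| = 1059.80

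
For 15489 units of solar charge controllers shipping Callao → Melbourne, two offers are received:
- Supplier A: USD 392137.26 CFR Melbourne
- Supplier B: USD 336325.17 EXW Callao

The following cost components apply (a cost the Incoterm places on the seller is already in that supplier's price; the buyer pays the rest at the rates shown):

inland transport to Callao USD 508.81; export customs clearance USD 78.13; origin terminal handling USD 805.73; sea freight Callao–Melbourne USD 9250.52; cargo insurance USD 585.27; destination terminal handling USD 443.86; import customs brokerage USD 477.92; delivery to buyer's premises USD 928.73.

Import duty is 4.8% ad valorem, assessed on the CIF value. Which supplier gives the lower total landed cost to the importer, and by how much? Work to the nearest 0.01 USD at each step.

Supplier A (CFR):
CIF value = CFR price + insurance = 392137.26 + 585.27 = 392722.53
Import duty = 392722.53 × 4.8% = 18850.68
Buyer bears (A): 585.27 + 443.86 + 477.92 + 928.73 = 2435.78
Landed cost (A) = invoice 392137.26 + 2435.78 + duty 18850.68 = 413423.72
Supplier B (EXW):
CIF value = EXW price + inland to port + export clearance + origin terminal + freight + insurance = 336325.17 + 508.81 + 78.13 + 805.73 + 9250.52 + 585.27 = 347553.63
Import duty = 347553.63 × 4.8% = 16682.57
Buyer bears (B): 508.81 + 78.13 + 805.73 + 9250.52 + 585.27 + 443.86 + 477.92 + 928.73 = 13078.97
Landed cost (B) = invoice 336325.17 + 13078.97 + duty 16682.57 = 366086.71
Difference = |413423.72 − 366086.71| = 47337.01

Supplier B is cheaper by USD 47337.01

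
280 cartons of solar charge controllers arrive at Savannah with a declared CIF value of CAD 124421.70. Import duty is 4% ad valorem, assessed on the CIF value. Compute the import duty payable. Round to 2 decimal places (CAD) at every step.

Import duty = 124421.70 × 4% = 4976.87

Import duty: CAD 4976.87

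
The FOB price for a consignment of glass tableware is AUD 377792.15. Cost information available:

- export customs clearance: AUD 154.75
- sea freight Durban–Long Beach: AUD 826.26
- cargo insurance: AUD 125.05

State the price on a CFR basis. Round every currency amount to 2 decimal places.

CFR price: AUD 378618.41

Not relevant to the conversion: export clearance — on the seller under both FOB and CFR; already in the FOB price and stays in the CFR price. insurance — on the buyer under both terms; not part of either seller's price.
From FOB to CFR, the seller additionally bears: freight.
CFR price = 377792.15 + 826.26 = 378618.41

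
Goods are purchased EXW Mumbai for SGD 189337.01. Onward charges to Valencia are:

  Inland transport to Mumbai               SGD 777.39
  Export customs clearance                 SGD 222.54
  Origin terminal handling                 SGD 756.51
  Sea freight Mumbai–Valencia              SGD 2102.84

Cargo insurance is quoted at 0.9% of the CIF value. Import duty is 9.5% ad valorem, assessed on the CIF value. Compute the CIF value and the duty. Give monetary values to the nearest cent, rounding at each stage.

CIF value: SGD 194950.85; import duty: SGD 18520.33

Let C be the CIF value. C = EXW price + pre-shipment costs + freight + 0.9% × C
C − 0.9% × C = 189337.01 + 777.39 + 222.54 + 756.51 + 2102.84
0.991 × C = 193196.29
C = 193196.29 / 0.991 = 194950.85
Insurance premium = 0.9% × 194950.85 = 1754.56
Import duty = 194950.85 × 9.5% = 18520.33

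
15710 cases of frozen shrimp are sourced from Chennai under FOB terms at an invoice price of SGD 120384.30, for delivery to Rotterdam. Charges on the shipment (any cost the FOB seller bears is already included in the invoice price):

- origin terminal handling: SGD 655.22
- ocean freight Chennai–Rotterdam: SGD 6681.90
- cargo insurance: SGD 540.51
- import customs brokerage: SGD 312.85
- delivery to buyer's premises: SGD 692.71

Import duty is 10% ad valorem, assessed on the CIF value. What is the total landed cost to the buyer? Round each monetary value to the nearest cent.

FOB: the seller bears costs until goods are on board at the origin port; the buyer bears freight, insurance and all costs thereafter.
Already in the invoice (seller's account under FOB): origin terminal — exclude.
CIF value = FOB price + freight + insurance = 120384.30 + 6681.90 + 540.51 = 127606.71
Import duty = 127606.71 × 10% = 12760.67
Buyer bears: freight 6681.90 + insurance 540.51 + brokerage 312.85 + delivery 692.71 + duty 12760.67 = 20988.64
Landed cost = invoice 120384.30 + 20988.64 = 141372.94

Total landed cost: SGD 141372.94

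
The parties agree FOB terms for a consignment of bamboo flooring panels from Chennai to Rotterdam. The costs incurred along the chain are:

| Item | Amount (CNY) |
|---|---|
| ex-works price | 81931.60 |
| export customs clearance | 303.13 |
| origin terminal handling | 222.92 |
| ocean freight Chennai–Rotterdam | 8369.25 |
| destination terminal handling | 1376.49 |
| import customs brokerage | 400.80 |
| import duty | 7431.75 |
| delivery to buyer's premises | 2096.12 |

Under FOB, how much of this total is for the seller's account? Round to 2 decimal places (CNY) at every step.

FOB: the seller bears costs until goods are on board at the origin port; the buyer bears freight, insurance and all costs thereafter.
Seller's account: goods 81931.60 + export clearance 303.13 + origin terminal 222.92 = 82457.65
Buyer's account: freight 8369.25 + destination terminal 1376.49 + brokerage 400.80 + duty 7431.75 + delivery 2096.12 = 19674.41

Seller's account: CNY 82457.65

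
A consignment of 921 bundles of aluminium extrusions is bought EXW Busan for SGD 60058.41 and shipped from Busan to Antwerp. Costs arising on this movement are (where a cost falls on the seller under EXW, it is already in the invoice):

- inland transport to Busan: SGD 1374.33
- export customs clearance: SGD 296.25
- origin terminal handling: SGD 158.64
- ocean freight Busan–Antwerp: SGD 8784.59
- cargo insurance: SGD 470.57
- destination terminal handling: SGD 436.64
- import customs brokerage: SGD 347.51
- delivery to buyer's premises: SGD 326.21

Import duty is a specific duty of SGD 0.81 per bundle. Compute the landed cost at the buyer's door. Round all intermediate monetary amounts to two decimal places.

Total landed cost: SGD 72999.16

EXW: the seller makes goods available at their premises; the buyer bears all onward costs.
CIF value = EXW price + inland to port + export clearance + origin terminal + freight + insurance = 60058.41 + 1374.33 + 296.25 + 158.64 + 8784.59 + 470.57 = 71142.79
Import duty = 921 × 0.81 = 746.01
Buyer bears: inland to port 1374.33 + export clearance 296.25 + origin terminal 158.64 + freight 8784.59 + insurance 470.57 + destination terminal 436.64 + brokerage 347.51 + delivery 326.21 + duty 746.01 = 12940.75
Landed cost = invoice 60058.41 + 12940.75 = 72999.16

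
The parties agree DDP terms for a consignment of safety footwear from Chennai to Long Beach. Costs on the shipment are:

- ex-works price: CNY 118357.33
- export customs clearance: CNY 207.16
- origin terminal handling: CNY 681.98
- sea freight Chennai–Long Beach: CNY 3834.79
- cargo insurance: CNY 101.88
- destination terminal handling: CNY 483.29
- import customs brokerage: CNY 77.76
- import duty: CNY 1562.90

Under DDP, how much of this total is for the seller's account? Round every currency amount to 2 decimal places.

Seller's account: CNY 125307.09

DDP: the seller bears all costs including import duty.
Seller's account: goods 118357.33 + export clearance 207.16 + origin terminal 681.98 + freight 3834.79 + insurance 101.88 + destination terminal 483.29 + brokerage 77.76 + duty 1562.90 = 125307.09
Buyer's account: 0.00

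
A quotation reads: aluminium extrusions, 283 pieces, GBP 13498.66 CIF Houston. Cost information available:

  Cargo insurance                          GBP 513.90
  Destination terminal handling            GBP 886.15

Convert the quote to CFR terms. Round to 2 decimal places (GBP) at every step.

Not relevant to the conversion: destination terminal — on the buyer under both terms; not part of either seller's price.
From CIF to CFR, the seller no longer bears: insurance.
CFR price = 13498.66 − 513.90 = 12984.76

CFR price: GBP 12984.76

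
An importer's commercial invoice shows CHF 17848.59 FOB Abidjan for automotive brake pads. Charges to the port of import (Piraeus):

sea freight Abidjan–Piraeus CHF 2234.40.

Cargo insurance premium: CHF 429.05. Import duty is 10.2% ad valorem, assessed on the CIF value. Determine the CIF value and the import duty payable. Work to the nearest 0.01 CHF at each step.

CIF = FOB price + freight + insurance
CIF = 17848.59 + 2234.40 + 429.05 = 20512.04
Import duty = 20512.04 × 10.2% = 2092.23

CIF value: CHF 20512.04; import duty: CHF 2092.23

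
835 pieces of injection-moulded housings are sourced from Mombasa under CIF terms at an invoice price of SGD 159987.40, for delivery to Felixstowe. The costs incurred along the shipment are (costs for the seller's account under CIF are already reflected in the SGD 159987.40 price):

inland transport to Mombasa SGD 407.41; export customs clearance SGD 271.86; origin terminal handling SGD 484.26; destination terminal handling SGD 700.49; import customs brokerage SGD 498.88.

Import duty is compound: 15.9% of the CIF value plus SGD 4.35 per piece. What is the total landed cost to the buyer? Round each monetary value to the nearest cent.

Total landed cost: SGD 190257.02

CIF: the seller pays costs through ocean freight and marine insurance to the destination port.
Already in the invoice (seller's account under CIF): inland to port, export clearance, origin terminal — exclude.
The CIF price already equals the CIF value: 159987.40
Ad valorem component: 159987.40 × 15.9% = 25438.00
Specific component: 835 × 4.35 = 3632.25
Import duty = 25438.00 + 3632.25 = 29070.25
Buyer bears: destination terminal 700.49 + brokerage 498.88 + duty 29070.25 = 30269.62
Landed cost = invoice 159987.40 + 30269.62 = 190257.02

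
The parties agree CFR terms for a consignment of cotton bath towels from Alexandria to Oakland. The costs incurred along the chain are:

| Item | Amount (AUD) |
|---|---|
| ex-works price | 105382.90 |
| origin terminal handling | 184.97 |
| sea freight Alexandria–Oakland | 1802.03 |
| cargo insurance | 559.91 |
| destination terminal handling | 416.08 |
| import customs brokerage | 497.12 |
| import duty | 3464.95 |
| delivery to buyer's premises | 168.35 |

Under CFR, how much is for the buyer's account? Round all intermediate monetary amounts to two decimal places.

CFR: the seller pays costs through ocean freight to the destination port, but not insurance.
Seller's account: goods 105382.90 + origin terminal 184.97 + freight 1802.03 = 107369.90
Buyer's account: insurance 559.91 + destination terminal 416.08 + brokerage 497.12 + duty 3464.95 + delivery 168.35 = 5106.41

Buyer's account: AUD 5106.41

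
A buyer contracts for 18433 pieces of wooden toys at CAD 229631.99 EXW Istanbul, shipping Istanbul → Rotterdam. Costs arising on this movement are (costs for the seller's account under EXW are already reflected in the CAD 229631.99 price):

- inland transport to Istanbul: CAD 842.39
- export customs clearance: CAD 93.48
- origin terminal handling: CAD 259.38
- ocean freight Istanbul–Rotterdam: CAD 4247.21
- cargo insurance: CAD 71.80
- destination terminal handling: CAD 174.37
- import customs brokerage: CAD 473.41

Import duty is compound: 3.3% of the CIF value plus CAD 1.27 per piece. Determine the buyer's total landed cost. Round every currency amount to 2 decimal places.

EXW: the seller makes goods available at their premises; the buyer bears all onward costs.
CIF value = EXW price + inland to port + export clearance + origin terminal + freight + insurance = 229631.99 + 842.39 + 93.48 + 259.38 + 4247.21 + 71.80 = 235146.25
Ad valorem component: 235146.25 × 3.3% = 7759.83
Specific component: 18433 × 1.27 = 23409.91
Import duty = 7759.83 + 23409.91 = 31169.74
Buyer bears: inland to port 842.39 + export clearance 93.48 + origin terminal 259.38 + freight 4247.21 + insurance 71.80 + destination terminal 174.37 + brokerage 473.41 + duty 31169.74 = 37331.78
Landed cost = invoice 229631.99 + 37331.78 = 266963.77

Total landed cost: CAD 266963.77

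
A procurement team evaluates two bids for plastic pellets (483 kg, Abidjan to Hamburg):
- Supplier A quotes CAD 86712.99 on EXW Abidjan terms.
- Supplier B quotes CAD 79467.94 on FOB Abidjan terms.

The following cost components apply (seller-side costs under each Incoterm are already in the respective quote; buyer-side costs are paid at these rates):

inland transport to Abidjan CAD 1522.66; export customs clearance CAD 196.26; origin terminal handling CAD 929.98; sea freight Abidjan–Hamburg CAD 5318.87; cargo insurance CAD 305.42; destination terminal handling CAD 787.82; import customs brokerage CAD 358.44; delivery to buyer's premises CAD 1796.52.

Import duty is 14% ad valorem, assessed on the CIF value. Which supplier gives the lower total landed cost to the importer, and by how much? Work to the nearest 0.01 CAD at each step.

Supplier A (EXW):
CIF value = EXW price + inland to port + export clearance + origin terminal + freight + insurance = 86712.99 + 1522.66 + 196.26 + 929.98 + 5318.87 + 305.42 = 94986.18
Import duty = 94986.18 × 14% = 13298.07
Buyer bears (A): 1522.66 + 196.26 + 929.98 + 5318.87 + 305.42 + 787.82 + 358.44 + 1796.52 = 11215.97
Landed cost (A) = invoice 86712.99 + 11215.97 + duty 13298.07 = 111227.03
Supplier B (FOB):
CIF value = FOB price + freight + insurance = 79467.94 + 5318.87 + 305.42 = 85092.23
Import duty = 85092.23 × 14% = 11912.91
Buyer bears (B): 5318.87 + 305.42 + 787.82 + 358.44 + 1796.52 = 8567.07
Landed cost (B) = invoice 79467.94 + 8567.07 + duty 11912.91 = 99947.92
Difference = |111227.03 − 99947.92| = 11279.11

Supplier B is cheaper by CAD 11279.11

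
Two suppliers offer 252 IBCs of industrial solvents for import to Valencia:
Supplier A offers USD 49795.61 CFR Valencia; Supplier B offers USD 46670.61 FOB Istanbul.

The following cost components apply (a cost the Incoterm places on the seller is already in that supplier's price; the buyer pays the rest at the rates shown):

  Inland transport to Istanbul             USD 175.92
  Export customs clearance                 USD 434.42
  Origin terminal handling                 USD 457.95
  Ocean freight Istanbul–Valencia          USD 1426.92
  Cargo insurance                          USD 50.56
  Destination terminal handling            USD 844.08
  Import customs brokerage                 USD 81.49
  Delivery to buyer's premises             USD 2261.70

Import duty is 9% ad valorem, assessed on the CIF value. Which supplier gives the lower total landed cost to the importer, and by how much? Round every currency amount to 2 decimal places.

Supplier B is cheaper by USD 1850.91

Supplier A (CFR):
CIF value = CFR price + insurance = 49795.61 + 50.56 = 49846.17
Import duty = 49846.17 × 9% = 4486.16
Buyer bears (A): 50.56 + 844.08 + 81.49 + 2261.70 = 3237.83
Landed cost (A) = invoice 49795.61 + 3237.83 + duty 4486.16 = 57519.60
Supplier B (FOB):
CIF value = FOB price + freight + insurance = 46670.61 + 1426.92 + 50.56 = 48148.09
Import duty = 48148.09 × 9% = 4333.33
Buyer bears (B): 1426.92 + 50.56 + 844.08 + 81.49 + 2261.70 = 4664.75
Landed cost (B) = invoice 46670.61 + 4664.75 + duty 4333.33 = 55668.69
Difference = |57519.60 − 55668.69| = 1850.91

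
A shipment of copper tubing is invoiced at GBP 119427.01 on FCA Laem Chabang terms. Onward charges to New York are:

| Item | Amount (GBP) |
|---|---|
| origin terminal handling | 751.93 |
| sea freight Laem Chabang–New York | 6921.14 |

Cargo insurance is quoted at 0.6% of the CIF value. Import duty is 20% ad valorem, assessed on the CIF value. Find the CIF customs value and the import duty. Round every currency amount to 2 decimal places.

Let C be the CIF value. C = FCA price + pre-shipment costs + freight + 0.6% × C
C − 0.6% × C = 119427.01 + 751.93 + 6921.14
0.994 × C = 127100.08
C = 127100.08 / 0.994 = 127867.28
Insurance premium = 0.6% × 127867.28 = 767.20
Import duty = 127867.28 × 20% = 25573.46

CIF value: GBP 127867.28; import duty: GBP 25573.46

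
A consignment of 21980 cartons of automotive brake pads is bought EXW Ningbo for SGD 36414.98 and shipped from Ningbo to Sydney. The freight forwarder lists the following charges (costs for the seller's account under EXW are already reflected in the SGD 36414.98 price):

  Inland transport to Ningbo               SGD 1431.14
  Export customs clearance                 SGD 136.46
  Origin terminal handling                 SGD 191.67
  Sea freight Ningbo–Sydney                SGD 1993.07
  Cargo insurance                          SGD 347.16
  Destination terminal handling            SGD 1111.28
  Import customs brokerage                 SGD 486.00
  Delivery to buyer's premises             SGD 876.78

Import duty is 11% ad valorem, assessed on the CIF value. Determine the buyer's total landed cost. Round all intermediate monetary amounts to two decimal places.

EXW: the seller makes goods available at their premises; the buyer bears all onward costs.
CIF value = EXW price + inland to port + export clearance + origin terminal + freight + insurance = 36414.98 + 1431.14 + 136.46 + 191.67 + 1993.07 + 347.16 = 40514.48
Import duty = 40514.48 × 11% = 4456.59
Buyer bears: inland to port 1431.14 + export clearance 136.46 + origin terminal 191.67 + freight 1993.07 + insurance 347.16 + destination terminal 1111.28 + brokerage 486.00 + delivery 876.78 + duty 4456.59 = 11030.15
Landed cost = invoice 36414.98 + 11030.15 = 47445.13

Total landed cost: SGD 47445.13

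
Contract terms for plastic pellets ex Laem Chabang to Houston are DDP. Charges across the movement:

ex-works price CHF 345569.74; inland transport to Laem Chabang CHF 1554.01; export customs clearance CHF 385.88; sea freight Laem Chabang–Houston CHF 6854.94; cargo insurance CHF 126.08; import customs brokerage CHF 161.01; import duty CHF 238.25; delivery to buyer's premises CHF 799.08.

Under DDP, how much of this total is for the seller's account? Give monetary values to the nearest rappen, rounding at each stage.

DDP: the seller bears all costs including import duty.
Seller's account: goods 345569.74 + inland to port 1554.01 + export clearance 385.88 + freight 6854.94 + insurance 126.08 + brokerage 161.01 + duty 238.25 + delivery 799.08 = 355688.99
Buyer's account: 0.00

Seller's account: CHF 355688.99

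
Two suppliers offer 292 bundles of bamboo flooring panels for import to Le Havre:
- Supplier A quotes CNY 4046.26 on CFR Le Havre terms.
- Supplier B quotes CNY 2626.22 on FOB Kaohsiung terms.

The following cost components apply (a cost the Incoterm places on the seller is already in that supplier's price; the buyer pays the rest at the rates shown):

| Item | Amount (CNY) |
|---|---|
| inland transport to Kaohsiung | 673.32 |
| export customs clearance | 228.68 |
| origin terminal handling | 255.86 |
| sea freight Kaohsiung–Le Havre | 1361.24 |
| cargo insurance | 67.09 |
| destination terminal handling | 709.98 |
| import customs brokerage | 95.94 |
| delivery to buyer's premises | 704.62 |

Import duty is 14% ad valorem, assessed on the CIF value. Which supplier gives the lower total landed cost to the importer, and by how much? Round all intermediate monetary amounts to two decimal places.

Supplier B is cheaper by CNY 67.03

Supplier A (CFR):
CIF value = CFR price + insurance = 4046.26 + 67.09 = 4113.35
Import duty = 4113.35 × 14% = 575.87
Buyer bears (A): 67.09 + 709.98 + 95.94 + 704.62 = 1577.63
Landed cost (A) = invoice 4046.26 + 1577.63 + duty 575.87 = 6199.76
Supplier B (FOB):
CIF value = FOB price + freight + insurance = 2626.22 + 1361.24 + 67.09 = 4054.55
Import duty = 4054.55 × 14% = 567.64
Buyer bears (B): 1361.24 + 67.09 + 709.98 + 95.94 + 704.62 = 2938.87
Landed cost (B) = invoice 2626.22 + 2938.87 + duty 567.64 = 6132.73
Difference = |6199.76 − 6132.73| = 67.03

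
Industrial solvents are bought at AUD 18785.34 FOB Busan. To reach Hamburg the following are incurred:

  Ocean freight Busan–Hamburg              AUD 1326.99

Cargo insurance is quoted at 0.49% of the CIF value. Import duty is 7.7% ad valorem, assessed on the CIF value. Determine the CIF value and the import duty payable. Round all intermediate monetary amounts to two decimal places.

Let C be the CIF value. C = FOB price + freight + 0.49% × C
C − 0.49% × C = 18785.34 + 1326.99
0.9951 × C = 20112.33
C = 20112.33 / 0.9951 = 20211.37
Insurance premium = 0.49% × 20211.37 = 99.04
Import duty = 20211.37 × 7.7% = 1556.28

CIF value: AUD 20211.37; import duty: AUD 1556.28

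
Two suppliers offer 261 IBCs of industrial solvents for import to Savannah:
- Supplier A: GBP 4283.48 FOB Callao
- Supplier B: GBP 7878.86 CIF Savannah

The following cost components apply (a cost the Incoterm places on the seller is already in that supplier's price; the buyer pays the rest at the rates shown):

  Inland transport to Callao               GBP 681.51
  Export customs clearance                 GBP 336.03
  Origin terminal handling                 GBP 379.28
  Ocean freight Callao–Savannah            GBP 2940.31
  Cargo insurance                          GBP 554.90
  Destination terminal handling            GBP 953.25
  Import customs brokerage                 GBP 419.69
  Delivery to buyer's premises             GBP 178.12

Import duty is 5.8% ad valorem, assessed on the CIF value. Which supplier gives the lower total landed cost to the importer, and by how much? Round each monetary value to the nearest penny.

Supplier A (FOB):
CIF value = FOB price + freight + insurance = 4283.48 + 2940.31 + 554.90 = 7778.69
Import duty = 7778.69 × 5.8% = 451.16
Buyer bears (A): 2940.31 + 554.90 + 953.25 + 419.69 + 178.12 = 5046.27
Landed cost (A) = invoice 4283.48 + 5046.27 + duty 451.16 = 9780.91
Supplier B (CIF):
The CIF price already equals the CIF value: 7878.86
Import duty = 7878.86 × 5.8% = 456.97
Buyer bears (B): 953.25 + 419.69 + 178.12 = 1551.06
Landed cost (B) = invoice 7878.86 + 1551.06 + duty 456.97 = 9886.89
Difference = |9780.91 − 9886.89| = 105.98

Supplier A is cheaper by GBP 105.98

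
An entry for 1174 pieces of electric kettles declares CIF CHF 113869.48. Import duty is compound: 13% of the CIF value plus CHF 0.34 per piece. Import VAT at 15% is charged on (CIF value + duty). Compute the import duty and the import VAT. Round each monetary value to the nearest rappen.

Import duty: CHF 15202.19; import VAT: CHF 19360.75

Ad valorem component: 113869.48 × 13% = 14803.03
Specific component: 1174 × 0.34 = 399.16
Import duty = 14803.03 + 399.16 = 15202.19
VAT base = CIF + duty = 113869.48 + 15202.19 = 129071.67
Import VAT = 129071.67 × 15% = 19360.75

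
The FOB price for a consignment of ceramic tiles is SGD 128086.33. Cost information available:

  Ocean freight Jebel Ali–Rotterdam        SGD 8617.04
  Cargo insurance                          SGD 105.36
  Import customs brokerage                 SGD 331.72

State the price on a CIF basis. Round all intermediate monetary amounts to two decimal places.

CIF price: SGD 136808.73

Not relevant to the conversion: brokerage — on the buyer under both terms; not part of either seller's price.
From FOB to CIF, the seller additionally bears: freight, insurance.
CIF price = 128086.33 + 8617.04 + 105.36 = 136808.73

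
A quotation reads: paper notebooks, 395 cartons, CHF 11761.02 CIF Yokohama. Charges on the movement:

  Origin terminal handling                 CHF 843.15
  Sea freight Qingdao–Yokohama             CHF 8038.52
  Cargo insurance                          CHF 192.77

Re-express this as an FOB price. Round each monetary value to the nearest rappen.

FOB price: CHF 3529.73

Not relevant to the conversion: origin terminal — on the seller under both CIF and FOB; already in the CIF price and stays in the FOB price.
From CIF to FOB, the seller no longer bears: freight, insurance.
FOB price = 11761.02 − 8038.52 − 192.77 = 3529.73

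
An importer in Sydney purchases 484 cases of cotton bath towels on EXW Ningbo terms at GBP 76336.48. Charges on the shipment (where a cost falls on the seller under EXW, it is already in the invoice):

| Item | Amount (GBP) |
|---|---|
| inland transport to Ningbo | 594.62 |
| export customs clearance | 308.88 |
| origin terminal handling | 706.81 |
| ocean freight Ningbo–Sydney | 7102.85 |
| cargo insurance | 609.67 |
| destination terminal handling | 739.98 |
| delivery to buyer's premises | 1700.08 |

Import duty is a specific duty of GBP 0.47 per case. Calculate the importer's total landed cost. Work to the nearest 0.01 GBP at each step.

Total landed cost: GBP 88326.85

EXW: the seller makes goods available at their premises; the buyer bears all onward costs.
CIF value = EXW price + inland to port + export clearance + origin terminal + freight + insurance = 76336.48 + 594.62 + 308.88 + 706.81 + 7102.85 + 609.67 = 85659.31
Import duty = 484 × 0.47 = 227.48
Buyer bears: inland to port 594.62 + export clearance 308.88 + origin terminal 706.81 + freight 7102.85 + insurance 609.67 + destination terminal 739.98 + delivery 1700.08 + duty 227.48 = 11990.37
Landed cost = invoice 76336.48 + 11990.37 = 88326.85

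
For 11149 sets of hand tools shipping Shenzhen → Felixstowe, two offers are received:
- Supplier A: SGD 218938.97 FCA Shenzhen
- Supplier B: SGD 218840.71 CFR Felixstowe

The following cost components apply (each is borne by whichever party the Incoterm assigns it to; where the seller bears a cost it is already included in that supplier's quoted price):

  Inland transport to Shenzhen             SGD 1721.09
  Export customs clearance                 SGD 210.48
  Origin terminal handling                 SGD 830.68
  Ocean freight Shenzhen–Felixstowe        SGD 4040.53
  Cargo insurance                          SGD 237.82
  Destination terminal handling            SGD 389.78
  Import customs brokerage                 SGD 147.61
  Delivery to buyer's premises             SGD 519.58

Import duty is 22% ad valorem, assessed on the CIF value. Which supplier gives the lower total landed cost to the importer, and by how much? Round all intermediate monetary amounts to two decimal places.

Supplier B is cheaper by SGD 6062.75

Supplier A (FCA):
CIF value = FCA price + origin terminal + freight + insurance = 218938.97 + 830.68 + 4040.53 + 237.82 = 224048.00
Import duty = 224048.00 × 22% = 49290.56
Buyer bears (A): 830.68 + 4040.53 + 237.82 + 389.78 + 147.61 + 519.58 = 6166.00
Landed cost (A) = invoice 218938.97 + 6166.00 + duty 49290.56 = 274395.53
Supplier B (CFR):
CIF value = CFR price + insurance = 218840.71 + 237.82 = 219078.53
Import duty = 219078.53 × 22% = 48197.28
Buyer bears (B): 237.82 + 389.78 + 147.61 + 519.58 = 1294.79
Landed cost (B) = invoice 218840.71 + 1294.79 + duty 48197.28 = 268332.78
Difference = |274395.53 − 268332.78| = 6062.75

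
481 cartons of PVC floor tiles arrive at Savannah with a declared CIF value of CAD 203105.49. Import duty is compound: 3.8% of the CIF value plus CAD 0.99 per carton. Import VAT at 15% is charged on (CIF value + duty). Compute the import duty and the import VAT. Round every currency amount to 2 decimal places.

Ad valorem component: 203105.49 × 3.8% = 7718.01
Specific component: 481 × 0.99 = 476.19
Import duty = 7718.01 + 476.19 = 8194.20
VAT base = CIF + duty = 203105.49 + 8194.20 = 211299.69
Import VAT = 211299.69 × 15% = 31694.95

Import duty: CAD 8194.20; import VAT: CAD 31694.95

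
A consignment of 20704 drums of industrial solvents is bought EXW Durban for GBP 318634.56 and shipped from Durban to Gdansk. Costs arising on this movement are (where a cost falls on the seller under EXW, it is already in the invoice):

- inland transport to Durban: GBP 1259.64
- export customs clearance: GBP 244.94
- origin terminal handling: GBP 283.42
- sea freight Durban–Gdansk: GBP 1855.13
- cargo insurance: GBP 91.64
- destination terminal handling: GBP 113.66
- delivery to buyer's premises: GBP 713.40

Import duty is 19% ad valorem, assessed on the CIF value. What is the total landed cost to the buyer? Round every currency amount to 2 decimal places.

Total landed cost: GBP 384446.56

EXW: the seller makes goods available at their premises; the buyer bears all onward costs.
CIF value = EXW price + inland to port + export clearance + origin terminal + freight + insurance = 318634.56 + 1259.64 + 244.94 + 283.42 + 1855.13 + 91.64 = 322369.33
Import duty = 322369.33 × 19% = 61250.17
Buyer bears: inland to port 1259.64 + export clearance 244.94 + origin terminal 283.42 + freight 1855.13 + insurance 91.64 + destination terminal 113.66 + delivery 713.40 + duty 61250.17 = 65812.00
Landed cost = invoice 318634.56 + 65812.00 = 384446.56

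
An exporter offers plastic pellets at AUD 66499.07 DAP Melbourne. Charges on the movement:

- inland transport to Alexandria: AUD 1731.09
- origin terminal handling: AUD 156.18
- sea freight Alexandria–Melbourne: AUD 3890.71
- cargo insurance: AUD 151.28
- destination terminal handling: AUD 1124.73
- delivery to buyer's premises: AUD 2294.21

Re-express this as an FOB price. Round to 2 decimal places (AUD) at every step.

Not relevant to the conversion: inland to port, origin terminal — on the seller under both DAP and FOB; already in the DAP price and stays in the FOB price.
From DAP to FOB, the seller no longer bears: freight, insurance, destination terminal, delivery.
FOB price = 66499.07 − 3890.71 − 151.28 − 1124.73 − 2294.21 = 59038.14

FOB price: AUD 59038.14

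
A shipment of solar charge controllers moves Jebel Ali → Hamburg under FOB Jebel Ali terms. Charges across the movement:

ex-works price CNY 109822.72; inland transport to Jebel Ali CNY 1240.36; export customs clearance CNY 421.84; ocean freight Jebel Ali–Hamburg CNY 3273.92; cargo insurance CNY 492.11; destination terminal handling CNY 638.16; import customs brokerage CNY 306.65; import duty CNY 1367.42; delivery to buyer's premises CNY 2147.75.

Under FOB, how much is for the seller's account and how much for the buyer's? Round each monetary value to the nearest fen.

Seller: CNY 111484.92; buyer: CNY 8226.01

FOB: the seller bears costs until goods are on board at the origin port; the buyer bears freight, insurance and all costs thereafter.
Seller's account: goods 109822.72 + inland to port 1240.36 + export clearance 421.84 = 111484.92
Buyer's account: freight 3273.92 + insurance 492.11 + destination terminal 638.16 + brokerage 306.65 + duty 1367.42 + delivery 2147.75 = 8226.01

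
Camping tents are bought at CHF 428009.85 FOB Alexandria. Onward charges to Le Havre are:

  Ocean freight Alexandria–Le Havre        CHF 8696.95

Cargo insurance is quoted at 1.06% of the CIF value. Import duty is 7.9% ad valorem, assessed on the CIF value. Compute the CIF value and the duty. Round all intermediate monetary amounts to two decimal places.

CIF value: CHF 441385.49; import duty: CHF 34869.45

Let C be the CIF value. C = FOB price + freight + 1.06% × C
C − 1.06% × C = 428009.85 + 8696.95
0.9894 × C = 436706.80
C = 436706.80 / 0.9894 = 441385.49
Insurance premium = 1.06% × 441385.49 = 4678.69
Import duty = 441385.49 × 7.9% = 34869.45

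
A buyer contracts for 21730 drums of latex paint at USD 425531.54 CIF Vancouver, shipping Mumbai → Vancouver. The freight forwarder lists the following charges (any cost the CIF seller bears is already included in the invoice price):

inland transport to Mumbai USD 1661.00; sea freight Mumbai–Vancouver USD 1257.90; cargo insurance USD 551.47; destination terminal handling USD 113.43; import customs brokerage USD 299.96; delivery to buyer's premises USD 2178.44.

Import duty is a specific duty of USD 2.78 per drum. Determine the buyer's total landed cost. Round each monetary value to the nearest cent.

Total landed cost: USD 488532.77

CIF: the seller pays costs through ocean freight and marine insurance to the destination port.
Already in the invoice (seller's account under CIF): inland to port, freight, insurance — exclude.
The CIF price already equals the CIF value: 425531.54
Import duty = 21730 × 2.78 = 60409.40
Buyer bears: destination terminal 113.43 + brokerage 299.96 + delivery 2178.44 + duty 60409.40 = 63001.23
Landed cost = invoice 425531.54 + 63001.23 = 488532.77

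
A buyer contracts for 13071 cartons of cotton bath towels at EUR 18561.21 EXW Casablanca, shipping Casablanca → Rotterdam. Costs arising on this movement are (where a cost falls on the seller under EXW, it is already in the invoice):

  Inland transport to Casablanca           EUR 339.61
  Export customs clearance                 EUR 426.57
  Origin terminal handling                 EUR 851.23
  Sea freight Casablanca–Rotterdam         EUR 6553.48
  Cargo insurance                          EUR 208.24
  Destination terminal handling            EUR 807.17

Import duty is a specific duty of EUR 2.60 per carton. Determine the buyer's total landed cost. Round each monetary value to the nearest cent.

EXW: the seller makes goods available at their premises; the buyer bears all onward costs.
CIF value = EXW price + inland to port + export clearance + origin terminal + freight + insurance = 18561.21 + 339.61 + 426.57 + 851.23 + 6553.48 + 208.24 = 26940.34
Import duty = 13071 × 2.60 = 33984.60
Buyer bears: inland to port 339.61 + export clearance 426.57 + origin terminal 851.23 + freight 6553.48 + insurance 208.24 + destination terminal 807.17 + duty 33984.60 = 43170.90
Landed cost = invoice 18561.21 + 43170.90 = 61732.11

Total landed cost: EUR 61732.11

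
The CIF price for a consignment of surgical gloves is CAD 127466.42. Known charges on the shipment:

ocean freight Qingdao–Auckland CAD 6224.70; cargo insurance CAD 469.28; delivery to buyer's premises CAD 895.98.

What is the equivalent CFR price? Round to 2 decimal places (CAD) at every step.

CFR price: CAD 126997.14

Not relevant to the conversion: freight — on the seller under both CIF and CFR; already in the CIF price and stays in the CFR price. delivery — on the buyer under both terms; not part of either seller's price.
From CIF to CFR, the seller no longer bears: insurance.
CFR price = 127466.42 − 469.28 = 126997.14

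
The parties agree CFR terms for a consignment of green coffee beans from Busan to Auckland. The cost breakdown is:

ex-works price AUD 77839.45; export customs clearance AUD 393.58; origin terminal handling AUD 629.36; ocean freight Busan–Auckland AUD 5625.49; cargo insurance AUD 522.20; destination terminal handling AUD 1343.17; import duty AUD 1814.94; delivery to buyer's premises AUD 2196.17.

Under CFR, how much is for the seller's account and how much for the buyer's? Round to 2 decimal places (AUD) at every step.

CFR: the seller pays costs through ocean freight to the destination port, but not insurance.
Seller's account: goods 77839.45 + export clearance 393.58 + origin terminal 629.36 + freight 5625.49 = 84487.88
Buyer's account: insurance 522.20 + destination terminal 1343.17 + duty 1814.94 + delivery 2196.17 = 5876.48

Seller: AUD 84487.88; buyer: AUD 5876.48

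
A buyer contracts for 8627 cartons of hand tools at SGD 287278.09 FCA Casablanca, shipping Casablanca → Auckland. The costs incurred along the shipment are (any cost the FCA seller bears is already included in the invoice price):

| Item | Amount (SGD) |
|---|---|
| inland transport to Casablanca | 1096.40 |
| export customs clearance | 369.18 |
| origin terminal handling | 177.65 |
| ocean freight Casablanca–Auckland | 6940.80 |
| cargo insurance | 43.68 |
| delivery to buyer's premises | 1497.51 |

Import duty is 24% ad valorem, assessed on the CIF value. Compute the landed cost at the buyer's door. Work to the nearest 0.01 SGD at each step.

Total landed cost: SGD 366603.38

FCA: the seller delivers export-cleared goods to the carrier; the buyer bears costs from that point.
Already in the invoice (seller's account under FCA): inland to port, export clearance — exclude.
CIF value = FCA price + origin terminal + freight + insurance = 287278.09 + 177.65 + 6940.80 + 43.68 = 294440.22
Import duty = 294440.22 × 24% = 70665.65
Buyer bears: origin terminal 177.65 + freight 6940.80 + insurance 43.68 + delivery 1497.51 + duty 70665.65 = 79325.29
Landed cost = invoice 287278.09 + 79325.29 = 366603.38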